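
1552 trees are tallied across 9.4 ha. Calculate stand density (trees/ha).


Formula: Stand Density = N_trees / Area_ha
Density = 1552 trees / 9.4 ha
Density = 165 trees/ha

165


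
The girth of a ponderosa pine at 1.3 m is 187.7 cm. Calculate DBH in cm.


Formula: DBH = C / pi
DBH = 187.7 / pi
pi = 3.14159...
DBH = 59.7 cm

59.7


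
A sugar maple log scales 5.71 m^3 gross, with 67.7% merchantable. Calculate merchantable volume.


Formula: MV = V_total * (merchantable_pct / 100)
Merchantable fraction = 67.7% / 100 = 0.677
MV = 5.71 m^3 * 0.677 = 3.866 m^3

3.866


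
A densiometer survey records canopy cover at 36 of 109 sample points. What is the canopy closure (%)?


Formula: Canopy closure = covered points / total points * 100
Closure = 36 / 109 * 100
Closure = 0.3303 * 100 = 33.0%

33.0


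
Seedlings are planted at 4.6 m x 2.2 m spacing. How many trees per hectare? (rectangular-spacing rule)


Formula: TPH = 10000 m^2/ha / (spacing_x * spacing_y)
Area per tree = 4.6 m * 2.2 m = 10.12 m^2
TPH = 10000 / 10.12 = 988 trees/ha

988


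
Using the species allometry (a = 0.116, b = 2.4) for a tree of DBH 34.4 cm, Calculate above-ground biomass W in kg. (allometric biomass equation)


Formula: W = a * DBH^b  (allometric power law)
DBH^b = 34.4^2.4 = 4872.37
W = 0.116 * 4872.37 = 565.2 kg

565.2


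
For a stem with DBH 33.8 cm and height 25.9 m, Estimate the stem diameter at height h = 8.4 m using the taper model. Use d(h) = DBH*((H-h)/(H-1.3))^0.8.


Taper: d(h) = DBH * ((H - h) / (H - 1.3))^0.8
Numerator = H - h = 25.9 - 8.4 = 17.5 m
Denominator = H - 1.3 = 25.9 - 1.3 = 24.6 m
Ratio = 17.5 / 24.6 = 0.71138
d = 33.8 * 0.71138^0.8 = 25.7 cm

25.7


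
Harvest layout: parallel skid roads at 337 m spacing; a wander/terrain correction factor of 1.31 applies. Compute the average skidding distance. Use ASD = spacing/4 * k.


Formula: ASD = (spacing / 4) * correction
Uncorrected distance = spacing / 4 = 337 / 4 = 84.25 m
ASD = 84.25 * 1.31 = 110 m

110


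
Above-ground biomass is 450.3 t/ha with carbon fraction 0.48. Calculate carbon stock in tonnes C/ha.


Formula: Carbon Stock = Biomass * Carbon Fraction
C = 450.3 t/ha * 0.48
C = 216.1 t C/ha

216.1


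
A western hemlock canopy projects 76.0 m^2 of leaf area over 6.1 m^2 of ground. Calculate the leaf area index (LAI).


Formula: LAI = total leaf area / ground area  (dimensionless)
LAI = 76.0 m^2 / 6.1 m^2
LAI = 12.46

12.46


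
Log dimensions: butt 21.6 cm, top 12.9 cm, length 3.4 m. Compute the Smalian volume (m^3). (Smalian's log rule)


Smalian: V = (A1 + A2)/2 * L,  A = pi*(D/200)^2
A1 = pi*(21.6/200)^2 = 0.036644 m^2
A2 = pi*(12.9/200)^2 = 0.01307 m^2
V = (0.036644+0.01307)/2*3.4 = 0.0845 m^3

0.0845


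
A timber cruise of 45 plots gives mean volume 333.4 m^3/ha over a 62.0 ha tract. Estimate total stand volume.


Formula: Total Volume = Mean Volume per ha * Total Area
Total Volume = 333.4 m^3/ha * 62.0 ha
Total Volume = 20671 m^3

20671


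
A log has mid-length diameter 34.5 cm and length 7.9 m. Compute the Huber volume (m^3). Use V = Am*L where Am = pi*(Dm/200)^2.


Huber: V = Am * L,  Am = pi*(Dm/200)^2
Am = pi*(34.5/200)^2 = 0.093482 m^2
V = 0.093482*7.9 = 0.7385 m^3

0.7385


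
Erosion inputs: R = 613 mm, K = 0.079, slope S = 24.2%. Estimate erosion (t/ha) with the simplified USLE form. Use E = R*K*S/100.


Formula: E = R * K * S / 100  (simplified USLE)
R * K = 613 * 0.079 = 48.427
E = 48.427 * 24.2 / 100 = 11.72 t/ha

11.72


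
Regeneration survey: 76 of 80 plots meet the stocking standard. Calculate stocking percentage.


Formula: Stocking % = stocked plots / total plots * 100
Stocking = 76 / 80 * 100
Stocking = 0.95 * 100 = 95.0%

95.0


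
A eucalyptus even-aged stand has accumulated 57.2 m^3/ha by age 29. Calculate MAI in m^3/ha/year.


Formula: MAI = Total Volume / Stand Age
MAI = 57.2 m^3/ha / 29 years
MAI = 1.97 m^3/ha/year

1.97


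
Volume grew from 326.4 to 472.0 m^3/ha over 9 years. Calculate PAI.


Formula: PAI = (V_T2 - V_T1) / (T2 - T1)
Volume increment = 472.0 - 326.4 = 145.6 m^3/ha
PAI = 145.6 / 9 = 16.18 m^3/ha/year

16.18


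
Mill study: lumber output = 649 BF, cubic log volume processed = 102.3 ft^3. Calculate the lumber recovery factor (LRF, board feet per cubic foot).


Formula: LRF = Lumber Output (BF) / Log Input (ft^3)
LRF = 649 BF / 102.3 ft^3
LRF = 6.34 BF/ft^3

6.34


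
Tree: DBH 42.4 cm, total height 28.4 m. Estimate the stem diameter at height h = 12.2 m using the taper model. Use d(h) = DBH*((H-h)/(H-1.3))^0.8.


Taper: d(h) = DBH * ((H - h) / (H - 1.3))^0.8
Numerator = H - h = 28.4 - 12.2 = 16.2 m
Denominator = H - 1.3 = 28.4 - 1.3 = 27.1 m
Ratio = 16.2 / 27.1 = 0.59779
d = 42.4 * 0.59779^0.8 = 28.1 cm

28.1


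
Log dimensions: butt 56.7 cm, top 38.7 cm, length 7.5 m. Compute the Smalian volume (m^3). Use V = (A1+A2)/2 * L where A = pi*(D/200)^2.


Smalian: V = (A1 + A2)/2 * L,  A = pi*(D/200)^2
A1 = pi*(56.7/200)^2 = 0.252497 m^2
A2 = pi*(38.7/200)^2 = 0.117628 m^2
V = (0.252497+0.117628)/2*7.5 = 1.388 m^3

1.388


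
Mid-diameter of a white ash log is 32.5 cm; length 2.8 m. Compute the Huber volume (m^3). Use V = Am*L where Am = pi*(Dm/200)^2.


Huber: V = Am * L,  Am = pi*(Dm/200)^2
Am = pi*(32.5/200)^2 = 0.082958 m^2
V = 0.082958*2.8 = 0.2323 m^3

0.2323


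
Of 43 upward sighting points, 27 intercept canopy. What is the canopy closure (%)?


Formula: Canopy closure = covered points / total points * 100
Closure = 27 / 43 * 100
Closure = 0.6279 * 100 = 62.8%

62.8


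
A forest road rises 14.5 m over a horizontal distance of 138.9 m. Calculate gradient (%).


Formula: Gradient = rise / run * 100
Gradient = 14.5 / 138.9 * 100 = 10.4%

10.4


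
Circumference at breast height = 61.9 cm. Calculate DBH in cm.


Formula: DBH = C / pi
DBH = 61.9 / pi
pi = 3.14159...
DBH = 19.7 cm

19.7


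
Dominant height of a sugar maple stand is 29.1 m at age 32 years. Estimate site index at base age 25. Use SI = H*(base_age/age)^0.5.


Formula: SI = H_dom * (base_age / age)^0.5
Age ratio = 25 / 32 = 0.78125
sqrt(age_ratio) = 0.88388
SI = 29.1 * 0.88388 = 25.7 m

25.7


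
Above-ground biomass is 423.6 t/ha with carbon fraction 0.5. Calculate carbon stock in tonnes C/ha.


Formula: Carbon Stock = Biomass * Carbon Fraction
C = 423.6 t/ha * 0.5
C = 211.8 t C/ha

211.8


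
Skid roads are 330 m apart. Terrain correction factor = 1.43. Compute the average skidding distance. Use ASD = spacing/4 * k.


Formula: ASD = (spacing / 4) * correction
Uncorrected distance = spacing / 4 = 330 / 4 = 82.5 m
ASD = 82.5 * 1.43 = 118 m

118


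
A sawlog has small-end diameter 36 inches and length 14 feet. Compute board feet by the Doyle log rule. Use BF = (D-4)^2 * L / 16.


Doyle: BF = (D - 4)^2 * L / 16
Adjusted diameter = 36 - 4 = 32 in
(D-4)^2 = 32^2 = 1024
BF = 1024 * 14 / 16 = 896 BF

896


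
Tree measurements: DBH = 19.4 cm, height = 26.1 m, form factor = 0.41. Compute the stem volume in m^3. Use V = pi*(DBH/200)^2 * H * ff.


Formula: V = pi * (DBH/200)^2 * H * ff
Radius = DBH/200 = 19.4/200 = 0.097 m
Radius^2 = 0.097^2 = 0.009409 m^2
V = pi * 0.009409 * 26.1 * 0.41
V = 0.316 m^3

0.316


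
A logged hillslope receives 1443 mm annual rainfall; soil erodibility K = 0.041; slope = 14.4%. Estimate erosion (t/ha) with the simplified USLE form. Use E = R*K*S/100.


Formula: E = R * K * S / 100  (simplified USLE)
R * K = 1443 * 0.041 = 59.163
E = 59.163 * 14.4 / 100 = 8.52 t/ha

8.52


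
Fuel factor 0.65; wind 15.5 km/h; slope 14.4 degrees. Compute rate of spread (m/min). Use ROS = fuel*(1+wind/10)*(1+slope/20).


Formula: ROS = fuel * (1 + wind/10) * (1 + slope/20)
Wind factor = 1 + 15.5/10 = 2.55
Slope factor = 1 + 14.4/20 = 1.72
ROS = 0.65 * 2.55 * 1.72 = 2.85 m/min

2.85


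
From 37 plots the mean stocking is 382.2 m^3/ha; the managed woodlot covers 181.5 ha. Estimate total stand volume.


Formula: Total Volume = Mean Volume per ha * Total Area
Total Volume = 382.2 m^3/ha * 181.5 ha
Total Volume = 69369 m^3

69369


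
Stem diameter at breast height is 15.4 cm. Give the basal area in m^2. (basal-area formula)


Formula: BA = pi * (DBH/2)^2 / 10000  (cm^2 to m^2)
Radius = DBH/2 = 15.4/2 = 7.7 cm
BA = pi * 7.7^2 / 10000
   = 186.265 cm^2 / 10000
   = 0.0186 m^2

0.0186


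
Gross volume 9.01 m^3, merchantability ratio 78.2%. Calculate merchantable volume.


Formula: MV = V_total * (merchantable_pct / 100)
Merchantable fraction = 78.2% / 100 = 0.782
MV = 9.01 m^3 * 0.782 = 7.046 m^3

7.046


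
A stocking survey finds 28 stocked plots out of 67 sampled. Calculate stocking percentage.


Formula: Stocking % = stocked plots / total plots * 100
Stocking = 28 / 67 * 100
Stocking = 0.4179 * 100 = 41.8%

41.8


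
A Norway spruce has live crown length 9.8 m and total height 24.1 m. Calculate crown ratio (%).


Formula: Crown Ratio = (Crown Length / Total Height) * 100
CR = (9.8 m / 24.1 m) * 100
CR = 0.4066 * 100 = 40.7%

40.7


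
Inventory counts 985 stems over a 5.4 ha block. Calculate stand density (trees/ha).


Formula: Stand Density = N_trees / Area_ha
Density = 985 trees / 5.4 ha
Density = 182 trees/ha

182


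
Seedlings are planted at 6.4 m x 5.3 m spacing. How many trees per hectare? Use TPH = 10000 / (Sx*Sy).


Formula: TPH = 10000 m^2/ha / (spacing_x * spacing_y)
Area per tree = 6.4 m * 5.3 m = 33.92 m^2
TPH = 10000 / 33.92 = 295 trees/ha

295


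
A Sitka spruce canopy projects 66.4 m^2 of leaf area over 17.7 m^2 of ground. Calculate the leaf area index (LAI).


Formula: LAI = total leaf area / ground area  (dimensionless)
LAI = 66.4 m^2 / 17.7 m^2
LAI = 3.75

3.75


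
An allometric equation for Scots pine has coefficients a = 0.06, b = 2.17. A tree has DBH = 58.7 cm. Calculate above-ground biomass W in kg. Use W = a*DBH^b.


Formula: W = a * DBH^b  (allometric power law)
DBH^b = 58.7^2.17 = 6885.6458
W = 0.06 * 6885.6458 = 413.1 kg

413.1


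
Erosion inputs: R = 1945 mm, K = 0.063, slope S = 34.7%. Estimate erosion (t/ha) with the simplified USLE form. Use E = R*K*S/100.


Formula: E = R * K * S / 100  (simplified USLE)
R * K = 1945 * 0.063 = 122.535
E = 122.535 * 34.7 / 100 = 42.52 t/ha

42.52


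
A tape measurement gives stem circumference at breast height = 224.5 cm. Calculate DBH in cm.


Formula: DBH = C / pi
DBH = 224.5 / pi
pi = 3.14159...
DBH = 71.5 cm

71.5


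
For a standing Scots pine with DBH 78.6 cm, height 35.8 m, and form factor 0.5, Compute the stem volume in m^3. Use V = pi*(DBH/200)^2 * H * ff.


Formula: V = pi * (DBH/200)^2 * H * ff
Radius = DBH/200 = 78.6/200 = 0.393 m
Radius^2 = 0.393^2 = 0.154449 m^2
V = pi * 0.154449 * 35.8 * 0.5
V = 8.685 m^3

8.685


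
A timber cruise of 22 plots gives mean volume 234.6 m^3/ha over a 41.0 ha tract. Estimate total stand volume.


Formula: Total Volume = Mean Volume per ha * Total Area
Total Volume = 234.6 m^3/ha * 41.0 ha
Total Volume = 9619 m^3

9619


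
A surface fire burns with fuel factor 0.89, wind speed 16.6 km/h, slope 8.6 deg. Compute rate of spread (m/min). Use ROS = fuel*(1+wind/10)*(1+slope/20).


Formula: ROS = fuel * (1 + wind/10) * (1 + slope/20)
Wind factor = 1 + 16.6/10 = 2.66
Slope factor = 1 + 8.6/20 = 1.43
ROS = 0.89 * 2.66 * 1.43 = 3.39 m/min

3.39


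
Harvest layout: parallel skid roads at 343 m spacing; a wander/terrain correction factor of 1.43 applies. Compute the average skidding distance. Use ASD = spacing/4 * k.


Formula: ASD = (spacing / 4) * correction
Uncorrected distance = spacing / 4 = 343 / 4 = 85.75 m
ASD = 85.75 * 1.43 = 123 m

123


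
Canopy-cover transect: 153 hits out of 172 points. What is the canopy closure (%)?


Formula: Canopy closure = covered points / total points * 100
Closure = 153 / 172 * 100
Closure = 0.8895 * 100 = 89.0%

89.0


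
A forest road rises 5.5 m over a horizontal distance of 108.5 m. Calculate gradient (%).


Formula: Gradient = rise / run * 100
Gradient = 5.5 / 108.5 * 100 = 5.1%

5.1


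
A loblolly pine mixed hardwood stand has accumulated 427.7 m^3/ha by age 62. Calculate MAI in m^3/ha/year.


Formula: MAI = Total Volume / Stand Age
MAI = 427.7 m^3/ha / 62 years
MAI = 6.9 m^3/ha/year

6.9


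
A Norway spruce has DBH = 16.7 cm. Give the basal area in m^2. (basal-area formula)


Formula: BA = pi * (DBH/2)^2 / 10000  (cm^2 to m^2)
Radius = DBH/2 = 16.7/2 = 8.35 cm
BA = pi * 8.35^2 / 10000
   = 219.0397 cm^2 / 10000
   = 0.0219 m^2

0.0219


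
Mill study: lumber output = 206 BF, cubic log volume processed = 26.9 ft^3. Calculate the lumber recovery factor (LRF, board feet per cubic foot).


Formula: LRF = Lumber Output (BF) / Log Input (ft^3)
LRF = 206 BF / 26.9 ft^3
LRF = 7.66 BF/ft^3

7.66


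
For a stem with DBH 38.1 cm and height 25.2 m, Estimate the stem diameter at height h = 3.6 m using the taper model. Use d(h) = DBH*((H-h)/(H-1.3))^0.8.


Taper: d(h) = DBH * ((H - h) / (H - 1.3))^0.8
Numerator = H - h = 25.2 - 3.6 = 21.6 m
Denominator = H - 1.3 = 25.2 - 1.3 = 23.9 m
Ratio = 21.6 / 23.9 = 0.90377
d = 38.1 * 0.90377^0.8 = 35.1 cm

35.1


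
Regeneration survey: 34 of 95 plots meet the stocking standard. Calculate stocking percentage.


Formula: Stocking % = stocked plots / total plots * 100
Stocking = 34 / 95 * 100
Stocking = 0.3579 * 100 = 35.8%

35.8


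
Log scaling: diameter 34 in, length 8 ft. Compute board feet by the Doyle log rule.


Doyle: BF = (D - 4)^2 * L / 16
Adjusted diameter = 34 - 4 = 30 in
(D-4)^2 = 30^2 = 900
BF = 900 * 8 / 16 = 450 BF

450


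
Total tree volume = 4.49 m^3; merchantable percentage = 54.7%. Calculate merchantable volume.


Formula: MV = V_total * (merchantable_pct / 100)
Merchantable fraction = 54.7% / 100 = 0.547
MV = 4.49 m^3 * 0.547 = 2.456 m^3

2.456


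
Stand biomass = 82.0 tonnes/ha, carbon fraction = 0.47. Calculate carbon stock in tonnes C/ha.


Formula: Carbon Stock = Biomass * Carbon Fraction
C = 82.0 t/ha * 0.47
C = 38.5 t C/ha

38.5


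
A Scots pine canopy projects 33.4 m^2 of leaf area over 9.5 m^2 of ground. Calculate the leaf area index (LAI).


Formula: LAI = total leaf area / ground area  (dimensionless)
LAI = 33.4 m^2 / 9.5 m^2
LAI = 3.52

3.52


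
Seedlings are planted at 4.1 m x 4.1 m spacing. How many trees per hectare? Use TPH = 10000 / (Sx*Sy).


Formula: TPH = 10000 m^2/ha / (spacing_x * spacing_y)
Area per tree = 4.1 m * 4.1 m = 16.81 m^2
TPH = 10000 / 16.81 = 595 trees/ha

595


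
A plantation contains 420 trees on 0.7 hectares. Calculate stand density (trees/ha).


Formula: Stand Density = N_trees / Area_ha
Density = 420 trees / 0.7 ha
Density = 600 trees/ha

600


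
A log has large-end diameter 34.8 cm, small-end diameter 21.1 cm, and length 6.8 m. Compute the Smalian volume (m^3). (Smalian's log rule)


Smalian: V = (A1 + A2)/2 * L,  A = pi*(D/200)^2
A1 = pi*(34.8/200)^2 = 0.095115 m^2
A2 = pi*(21.1/200)^2 = 0.034967 m^2
V = (0.095115+0.034967)/2*6.8 = 0.4423 m^3

0.4423


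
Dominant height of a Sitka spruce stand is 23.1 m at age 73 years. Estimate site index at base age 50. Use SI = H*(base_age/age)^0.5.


Formula: SI = H_dom * (base_age / age)^0.5
Age ratio = 50 / 73 = 0.68493
sqrt(age_ratio) = 0.82761
SI = 23.1 * 0.82761 = 19.1 m

19.1


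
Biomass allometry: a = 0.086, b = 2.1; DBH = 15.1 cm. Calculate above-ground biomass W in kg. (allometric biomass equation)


Formula: W = a * DBH^b  (allometric power law)
DBH^b = 15.1^2.1 = 299.1242
W = 0.086 * 299.1242 = 25.7 kg

25.7


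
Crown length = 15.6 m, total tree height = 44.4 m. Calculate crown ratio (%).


Formula: Crown Ratio = (Crown Length / Total Height) * 100
CR = (15.6 m / 44.4 m) * 100
CR = 0.3514 * 100 = 35.1%

35.1


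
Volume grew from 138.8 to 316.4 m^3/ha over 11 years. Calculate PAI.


Formula: PAI = (V_T2 - V_T1) / (T2 - T1)
Volume increment = 316.4 - 138.8 = 177.6 m^3/ha
PAI = 177.6 / 11 = 16.15 m^3/ha/year

16.15


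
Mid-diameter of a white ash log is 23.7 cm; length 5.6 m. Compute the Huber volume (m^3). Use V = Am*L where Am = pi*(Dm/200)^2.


Huber: V = Am * L,  Am = pi*(Dm/200)^2
Am = pi*(23.7/200)^2 = 0.044115 m^2
V = 0.044115*5.6 = 0.247 m^3

0.247


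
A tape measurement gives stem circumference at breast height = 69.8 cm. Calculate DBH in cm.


Formula: DBH = C / pi
DBH = 69.8 / pi
pi = 3.14159...
DBH = 22.2 cm

22.2


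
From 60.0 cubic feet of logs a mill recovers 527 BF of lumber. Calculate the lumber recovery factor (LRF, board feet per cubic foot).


Formula: LRF = Lumber Output (BF) / Log Input (ft^3)
LRF = 527 BF / 60.0 ft^3
LRF = 8.78 BF/ft^3

8.78


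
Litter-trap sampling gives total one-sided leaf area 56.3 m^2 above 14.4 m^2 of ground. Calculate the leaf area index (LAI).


Formula: LAI = total leaf area / ground area  (dimensionless)
LAI = 56.3 m^2 / 14.4 m^2
LAI = 3.91

3.91


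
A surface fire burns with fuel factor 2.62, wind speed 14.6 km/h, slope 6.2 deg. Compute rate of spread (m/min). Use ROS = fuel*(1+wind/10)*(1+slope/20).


Formula: ROS = fuel * (1 + wind/10) * (1 + slope/20)
Wind factor = 1 + 14.6/10 = 2.46
Slope factor = 1 + 6.2/20 = 1.31
ROS = 2.62 * 2.46 * 1.31 = 8.44 m/min

8.44


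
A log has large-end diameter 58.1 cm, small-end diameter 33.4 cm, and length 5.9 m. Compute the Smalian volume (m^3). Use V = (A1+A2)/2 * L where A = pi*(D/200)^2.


Smalian: V = (A1 + A2)/2 * L,  A = pi*(D/200)^2
A1 = pi*(58.1/200)^2 = 0.26512 m^2
A2 = pi*(33.4/200)^2 = 0.087616 m^2
V = (0.26512+0.087616)/2*5.9 = 1.0406 m^3

1.0406


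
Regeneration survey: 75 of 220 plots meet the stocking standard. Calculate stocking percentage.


Formula: Stocking % = stocked plots / total plots * 100
Stocking = 75 / 220 * 100
Stocking = 0.3409 * 100 = 34.1%

34.1


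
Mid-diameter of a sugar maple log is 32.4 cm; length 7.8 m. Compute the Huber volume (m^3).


Huber: V = Am * L,  Am = pi*(Dm/200)^2
Am = pi*(32.4/200)^2 = 0.082448 m^2
V = 0.082448*7.8 = 0.6431 m^3

0.6431


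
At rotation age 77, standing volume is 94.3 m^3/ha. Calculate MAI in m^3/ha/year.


Formula: MAI = Total Volume / Stand Age
MAI = 94.3 m^3/ha / 77 years
MAI = 1.22 m^3/ha/year

1.22


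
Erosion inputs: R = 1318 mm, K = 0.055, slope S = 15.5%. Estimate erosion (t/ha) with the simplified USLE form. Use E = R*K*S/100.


Formula: E = R * K * S / 100  (simplified USLE)
R * K = 1318 * 0.055 = 72.49
E = 72.49 * 15.5 / 100 = 11.24 t/ha

11.24


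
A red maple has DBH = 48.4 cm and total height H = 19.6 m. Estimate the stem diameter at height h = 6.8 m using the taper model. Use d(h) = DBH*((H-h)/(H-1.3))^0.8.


Taper: d(h) = DBH * ((H - h) / (H - 1.3))^0.8
Numerator = H - h = 19.6 - 6.8 = 12.8 m
Denominator = H - 1.3 = 19.6 - 1.3 = 18.3 m
Ratio = 12.8 / 18.3 = 0.69945
d = 48.4 * 0.69945^0.8 = 36.4 cm

36.4


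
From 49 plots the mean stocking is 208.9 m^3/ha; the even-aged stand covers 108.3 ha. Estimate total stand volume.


Formula: Total Volume = Mean Volume per ha * Total Area
Total Volume = 208.9 m^3/ha * 108.3 ha
Total Volume = 22624 m^3

22624


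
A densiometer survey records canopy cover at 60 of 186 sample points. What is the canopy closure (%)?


Formula: Canopy closure = covered points / total points * 100
Closure = 60 / 186 * 100
Closure = 0.3226 * 100 = 32.3%

32.3


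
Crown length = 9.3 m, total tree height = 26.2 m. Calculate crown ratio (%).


Formula: Crown Ratio = (Crown Length / Total Height) * 100
CR = (9.3 m / 26.2 m) * 100
CR = 0.355 * 100 = 35.5%

35.5


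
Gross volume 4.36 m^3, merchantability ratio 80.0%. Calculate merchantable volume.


Formula: MV = V_total * (merchantable_pct / 100)
Merchantable fraction = 80.0% / 100 = 0.8
MV = 4.36 m^3 * 0.8 = 3.488 m^3

3.488


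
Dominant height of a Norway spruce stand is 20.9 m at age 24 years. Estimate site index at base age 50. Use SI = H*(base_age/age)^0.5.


Formula: SI = H_dom * (base_age / age)^0.5
Age ratio = 50 / 24 = 2.08333
sqrt(age_ratio) = 1.44338
SI = 20.9 * 1.44338 = 30.2 m

30.2


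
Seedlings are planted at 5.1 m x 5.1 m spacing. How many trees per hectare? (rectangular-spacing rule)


Formula: TPH = 10000 m^2/ha / (spacing_x * spacing_y)
Area per tree = 5.1 m * 5.1 m = 26.01 m^2
TPH = 10000 / 26.01 = 384 trees/ha

384


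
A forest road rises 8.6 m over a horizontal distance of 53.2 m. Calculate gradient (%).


Formula: Gradient = rise / run * 100
Gradient = 8.6 / 53.2 * 100 = 16.2%

16.2


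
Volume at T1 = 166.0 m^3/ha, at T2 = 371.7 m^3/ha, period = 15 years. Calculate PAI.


Formula: PAI = (V_T2 - V_T1) / (T2 - T1)
Volume increment = 371.7 - 166.0 = 205.7 m^3/ha
PAI = 205.7 / 15 = 13.71 m^3/ha/year

13.71


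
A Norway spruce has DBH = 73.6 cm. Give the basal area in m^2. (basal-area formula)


Formula: BA = pi * (DBH/2)^2 / 10000  (cm^2 to m^2)
Radius = DBH/2 = 73.6/2 = 36.8 cm
BA = pi * 36.8^2 / 10000
   = 4254.4704 cm^2 / 10000
   = 0.4254 m^2

0.4254


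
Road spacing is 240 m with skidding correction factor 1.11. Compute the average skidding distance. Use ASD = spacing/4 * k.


Formula: ASD = (spacing / 4) * correction
Uncorrected distance = spacing / 4 = 240 / 4 = 60 m
ASD = 60 * 1.11 = 67 m

67


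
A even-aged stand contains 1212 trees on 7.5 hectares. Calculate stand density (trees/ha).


Formula: Stand Density = N_trees / Area_ha
Density = 1212 trees / 7.5 ha
Density = 162 trees/ha

162


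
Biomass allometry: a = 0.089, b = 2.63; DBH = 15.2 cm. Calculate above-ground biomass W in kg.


Formula: W = a * DBH^b  (allometric power law)
DBH^b = 15.2^2.63 = 1283.0649
W = 0.089 * 1283.0649 = 114.2 kg

114.2


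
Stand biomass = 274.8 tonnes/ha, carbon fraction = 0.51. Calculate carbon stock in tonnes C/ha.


Formula: Carbon Stock = Biomass * Carbon Fraction
C = 274.8 t/ha * 0.51
C = 140.1 t C/ha

140.1


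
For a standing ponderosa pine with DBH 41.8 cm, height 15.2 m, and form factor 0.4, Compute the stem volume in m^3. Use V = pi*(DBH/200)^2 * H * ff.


Formula: V = pi * (DBH/200)^2 * H * ff
Radius = DBH/200 = 41.8/200 = 0.209 m
Radius^2 = 0.209^2 = 0.043681 m^2
V = pi * 0.043681 * 15.2 * 0.4
V = 0.834 m^3

0.834


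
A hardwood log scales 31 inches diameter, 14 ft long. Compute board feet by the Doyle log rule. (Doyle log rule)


Doyle: BF = (D - 4)^2 * L / 16
Adjusted diameter = 31 - 4 = 27 in
(D-4)^2 = 27^2 = 729
BF = 729 * 14 / 16 = 638 BF

638


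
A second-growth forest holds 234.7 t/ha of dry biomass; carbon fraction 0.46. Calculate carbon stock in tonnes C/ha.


Formula: Carbon Stock = Biomass * Carbon Fraction
C = 234.7 t/ha * 0.46
C = 108.0 t C/ha

108.0


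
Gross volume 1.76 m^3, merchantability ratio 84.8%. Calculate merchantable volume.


Formula: MV = V_total * (merchantable_pct / 100)
Merchantable fraction = 84.8% / 100 = 0.848
MV = 1.76 m^3 * 0.848 = 1.492 m^3

1.492


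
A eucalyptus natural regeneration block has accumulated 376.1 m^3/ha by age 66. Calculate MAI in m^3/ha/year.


Formula: MAI = Total Volume / Stand Age
MAI = 376.1 m^3/ha / 66 years
MAI = 5.7 m^3/ha/year

5.7


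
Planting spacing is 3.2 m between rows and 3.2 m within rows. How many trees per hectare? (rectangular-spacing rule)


Formula: TPH = 10000 m^2/ha / (spacing_x * spacing_y)
Area per tree = 3.2 m * 3.2 m = 10.24 m^2
TPH = 10000 / 10.24 = 977 trees/ha

977


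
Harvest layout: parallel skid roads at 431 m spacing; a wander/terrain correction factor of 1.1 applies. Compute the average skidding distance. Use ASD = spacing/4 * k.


Formula: ASD = (spacing / 4) * correction
Uncorrected distance = spacing / 4 = 431 / 4 = 107.75 m
ASD = 107.75 * 1.1 = 119 m

119


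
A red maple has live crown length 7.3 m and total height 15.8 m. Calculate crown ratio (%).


Formula: Crown Ratio = (Crown Length / Total Height) * 100
CR = (7.3 m / 15.8 m) * 100
CR = 0.462 * 100 = 46.2%

46.2


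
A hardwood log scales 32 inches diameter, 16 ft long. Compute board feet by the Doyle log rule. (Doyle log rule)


Doyle: BF = (D - 4)^2 * L / 16
Adjusted diameter = 32 - 4 = 28 in
(D-4)^2 = 28^2 = 784
BF = 784 * 16 / 16 = 784 BF

784


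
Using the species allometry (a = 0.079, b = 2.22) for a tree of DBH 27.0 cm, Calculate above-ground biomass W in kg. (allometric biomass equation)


Formula: W = a * DBH^b  (allometric power law)
DBH^b = 27.0^2.22 = 1505.3156
W = 0.079 * 1505.3156 = 118.9 kg

118.9


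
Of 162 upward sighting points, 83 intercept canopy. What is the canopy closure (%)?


Formula: Canopy closure = covered points / total points * 100
Closure = 83 / 162 * 100
Closure = 0.5123 * 100 = 51.2%

51.2


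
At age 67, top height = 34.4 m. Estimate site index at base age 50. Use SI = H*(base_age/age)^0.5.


Formula: SI = H_dom * (base_age / age)^0.5
Age ratio = 50 / 67 = 0.74627
sqrt(age_ratio) = 0.86387
SI = 34.4 * 0.86387 = 29.7 m

29.7


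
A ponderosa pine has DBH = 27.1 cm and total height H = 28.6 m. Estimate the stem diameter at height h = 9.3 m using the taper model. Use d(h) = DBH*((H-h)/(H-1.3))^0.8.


Taper: d(h) = DBH * ((H - h) / (H - 1.3))^0.8
Numerator = H - h = 28.6 - 9.3 = 19.3 m
Denominator = H - 1.3 = 28.6 - 1.3 = 27.3 m
Ratio = 19.3 / 27.3 = 0.70696
d = 27.1 * 0.70696^0.8 = 20.5 cm

20.5


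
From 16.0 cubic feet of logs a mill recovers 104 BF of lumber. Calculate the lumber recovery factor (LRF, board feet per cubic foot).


Formula: LRF = Lumber Output (BF) / Log Input (ft^3)
LRF = 104 BF / 16.0 ft^3
LRF = 6.5 BF/ft^3

6.5


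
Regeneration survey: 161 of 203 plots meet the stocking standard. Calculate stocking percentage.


Formula: Stocking % = stocked plots / total plots * 100
Stocking = 161 / 203 * 100
Stocking = 0.7931 * 100 = 79.3%

79.3


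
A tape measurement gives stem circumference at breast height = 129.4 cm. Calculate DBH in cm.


Formula: DBH = C / pi
DBH = 129.4 / pi
pi = 3.14159...
DBH = 41.2 cm

41.2


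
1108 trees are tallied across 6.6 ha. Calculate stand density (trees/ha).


Formula: Stand Density = N_trees / Area_ha
Density = 1108 trees / 6.6 ha
Density = 168 trees/ha

168


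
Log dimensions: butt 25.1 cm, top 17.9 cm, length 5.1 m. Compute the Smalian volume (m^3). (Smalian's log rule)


Smalian: V = (A1 + A2)/2 * L,  A = pi*(D/200)^2
A1 = pi*(25.1/200)^2 = 0.049481 m^2
A2 = pi*(17.9/200)^2 = 0.025165 m^2
V = (0.049481+0.025165)/2*5.1 = 0.1903 m^3

0.1903


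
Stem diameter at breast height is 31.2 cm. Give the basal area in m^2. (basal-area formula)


Formula: BA = pi * (DBH/2)^2 / 10000  (cm^2 to m^2)
Radius = DBH/2 = 31.2/2 = 15.6 cm
BA = pi * 15.6^2 / 10000
   = 764.538 cm^2 / 10000
   = 0.0765 m^2

0.0765


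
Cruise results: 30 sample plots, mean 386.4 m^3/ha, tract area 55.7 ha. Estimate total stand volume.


Formula: Total Volume = Mean Volume per ha * Total Area
Total Volume = 386.4 m^3/ha * 55.7 ha
Total Volume = 21522 m^3

21522


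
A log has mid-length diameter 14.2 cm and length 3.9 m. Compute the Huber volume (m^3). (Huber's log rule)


Huber: V = Am * L,  Am = pi*(Dm/200)^2
Am = pi*(14.2/200)^2 = 0.015837 m^2
V = 0.015837*3.9 = 0.0618 m^3

0.0618


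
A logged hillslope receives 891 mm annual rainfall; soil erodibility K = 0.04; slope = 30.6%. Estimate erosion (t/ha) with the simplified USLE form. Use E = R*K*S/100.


Formula: E = R * K * S / 100  (simplified USLE)
R * K = 891 * 0.04 = 35.64
E = 35.64 * 30.6 / 100 = 10.91 t/ha

10.91


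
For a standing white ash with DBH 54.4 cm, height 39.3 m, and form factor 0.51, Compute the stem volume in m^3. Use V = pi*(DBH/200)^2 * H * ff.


Formula: V = pi * (DBH/200)^2 * H * ff
Radius = DBH/200 = 54.4/200 = 0.272 m
Radius^2 = 0.272^2 = 0.073984 m^2
V = pi * 0.073984 * 39.3 * 0.51
V = 4.659 m^3

4.659


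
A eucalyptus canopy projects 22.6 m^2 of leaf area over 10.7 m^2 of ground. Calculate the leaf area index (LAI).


Formula: LAI = total leaf area / ground area  (dimensionless)
LAI = 22.6 m^2 / 10.7 m^2
LAI = 2.11

2.11


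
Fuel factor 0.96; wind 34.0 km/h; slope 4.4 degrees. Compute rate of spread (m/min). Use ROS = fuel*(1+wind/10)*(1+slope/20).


Formula: ROS = fuel * (1 + wind/10) * (1 + slope/20)
Wind factor = 1 + 34.0/10 = 4.4
Slope factor = 1 + 4.4/20 = 1.22
ROS = 0.96 * 4.4 * 1.22 = 5.15 m/min

5.15


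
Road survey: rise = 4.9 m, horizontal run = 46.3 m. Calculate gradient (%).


Formula: Gradient = rise / run * 100
Gradient = 4.9 / 46.3 * 100 = 10.6%

10.6


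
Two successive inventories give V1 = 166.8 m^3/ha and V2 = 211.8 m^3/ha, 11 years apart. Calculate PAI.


Formula: PAI = (V_T2 - V_T1) / (T2 - T1)
Volume increment = 211.8 - 166.8 = 45.0 m^3/ha
PAI = 45.0 / 11 = 4.09 m^3/ha/year

4.09


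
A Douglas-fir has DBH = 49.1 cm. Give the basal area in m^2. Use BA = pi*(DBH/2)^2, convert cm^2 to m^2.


Formula: BA = pi * (DBH/2)^2 / 10000  (cm^2 to m^2)
Radius = DBH/2 = 49.1/2 = 24.55 cm
BA = pi * 24.55^2 / 10000
   = 1893.4457 cm^2 / 10000
   = 0.1893 m^2

0.1893


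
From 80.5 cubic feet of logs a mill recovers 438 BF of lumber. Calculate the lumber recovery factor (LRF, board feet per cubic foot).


Formula: LRF = Lumber Output (BF) / Log Input (ft^3)
LRF = 438 BF / 80.5 ft^3
LRF = 5.44 BF/ft^3

5.44


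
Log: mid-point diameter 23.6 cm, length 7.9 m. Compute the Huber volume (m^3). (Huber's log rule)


Huber: V = Am * L,  Am = pi*(Dm/200)^2
Am = pi*(23.6/200)^2 = 0.043744 m^2
V = 0.043744*7.9 = 0.3456 m^3

0.3456


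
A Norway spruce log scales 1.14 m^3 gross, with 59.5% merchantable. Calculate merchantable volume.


Formula: MV = V_total * (merchantable_pct / 100)
Merchantable fraction = 59.5% / 100 = 0.595
MV = 1.14 m^3 * 0.595 = 0.678 m^3

0.678


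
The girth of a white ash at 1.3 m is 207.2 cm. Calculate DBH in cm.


Formula: DBH = C / pi
DBH = 207.2 / pi
pi = 3.14159...
DBH = 66.0 cm

66.0


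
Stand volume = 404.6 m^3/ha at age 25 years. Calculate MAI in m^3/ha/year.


Formula: MAI = Total Volume / Stand Age
MAI = 404.6 m^3/ha / 25 years
MAI = 16.18 m^3/ha/year

16.18


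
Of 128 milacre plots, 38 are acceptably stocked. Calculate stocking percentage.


Formula: Stocking % = stocked plots / total plots * 100
Stocking = 38 / 128 * 100
Stocking = 0.2969 * 100 = 29.7%

29.7


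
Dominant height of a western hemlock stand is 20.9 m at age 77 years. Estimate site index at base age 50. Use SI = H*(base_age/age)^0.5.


Formula: SI = H_dom * (base_age / age)^0.5
Age ratio = 50 / 77 = 0.64935
sqrt(age_ratio) = 0.80582
SI = 20.9 * 0.80582 = 16.8 m

16.8


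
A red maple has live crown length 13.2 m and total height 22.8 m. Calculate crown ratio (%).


Formula: Crown Ratio = (Crown Length / Total Height) * 100
CR = (13.2 m / 22.8 m) * 100
CR = 0.5789 * 100 = 57.9%

57.9


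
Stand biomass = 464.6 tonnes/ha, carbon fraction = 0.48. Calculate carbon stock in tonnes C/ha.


Formula: Carbon Stock = Biomass * Carbon Fraction
C = 464.6 t/ha * 0.48
C = 223.0 t C/ha

223.0


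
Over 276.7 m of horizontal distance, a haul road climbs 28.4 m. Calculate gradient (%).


Formula: Gradient = rise / run * 100
Gradient = 28.4 / 276.7 * 100 = 10.3%

10.3


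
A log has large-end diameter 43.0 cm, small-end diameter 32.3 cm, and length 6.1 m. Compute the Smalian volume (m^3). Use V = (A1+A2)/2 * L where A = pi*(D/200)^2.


Smalian: V = (A1 + A2)/2 * L,  A = pi*(D/200)^2
A1 = pi*(43.0/200)^2 = 0.14522 m^2
A2 = pi*(32.3/200)^2 = 0.08194 m^2
V = (0.14522+0.08194)/2*6.1 = 0.6928 m^3

0.6928


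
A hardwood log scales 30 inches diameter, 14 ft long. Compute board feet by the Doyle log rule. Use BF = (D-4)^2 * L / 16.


Doyle: BF = (D - 4)^2 * L / 16
Adjusted diameter = 30 - 4 = 26 in
(D-4)^2 = 26^2 = 676
BF = 676 * 14 / 16 = 592 BF

592


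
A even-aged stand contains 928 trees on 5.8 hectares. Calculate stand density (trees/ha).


Formula: Stand Density = N_trees / Area_ha
Density = 928 trees / 5.8 ha
Density = 160 trees/ha

160


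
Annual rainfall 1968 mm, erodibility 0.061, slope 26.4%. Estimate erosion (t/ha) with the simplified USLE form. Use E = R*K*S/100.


Formula: E = R * K * S / 100  (simplified USLE)
R * K = 1968 * 0.061 = 120.048
E = 120.048 * 26.4 / 100 = 31.69 t/ha

31.69


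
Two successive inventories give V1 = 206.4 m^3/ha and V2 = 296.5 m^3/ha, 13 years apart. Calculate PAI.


Formula: PAI = (V_T2 - V_T1) / (T2 - T1)
Volume increment = 296.5 - 206.4 = 90.1 m^3/ha
PAI = 90.1 / 13 = 6.93 m^3/ha/year

6.93


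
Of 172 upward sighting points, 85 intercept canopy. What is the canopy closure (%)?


Formula: Canopy closure = covered points / total points * 100
Closure = 85 / 172 * 100
Closure = 0.4942 * 100 = 49.4%

49.4


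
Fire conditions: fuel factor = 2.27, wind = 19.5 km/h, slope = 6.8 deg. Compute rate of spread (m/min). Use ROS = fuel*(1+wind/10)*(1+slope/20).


Formula: ROS = fuel * (1 + wind/10) * (1 + slope/20)
Wind factor = 1 + 19.5/10 = 2.95
Slope factor = 1 + 6.8/20 = 1.34
ROS = 2.27 * 2.95 * 1.34 = 8.97 m/min

8.97


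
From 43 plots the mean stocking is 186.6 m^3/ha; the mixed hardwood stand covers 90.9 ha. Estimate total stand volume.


Formula: Total Volume = Mean Volume per ha * Total Area
Total Volume = 186.6 m^3/ha * 90.9 ha
Total Volume = 16962 m^3

16962


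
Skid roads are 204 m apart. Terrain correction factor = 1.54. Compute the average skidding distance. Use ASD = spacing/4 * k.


Formula: ASD = (spacing / 4) * correction
Uncorrected distance = spacing / 4 = 204 / 4 = 51 m
ASD = 51 * 1.54 = 79 m

79


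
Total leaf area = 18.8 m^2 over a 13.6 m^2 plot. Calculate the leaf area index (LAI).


Formula: LAI = total leaf area / ground area  (dimensionless)
LAI = 18.8 m^2 / 13.6 m^2
LAI = 1.38

1.38


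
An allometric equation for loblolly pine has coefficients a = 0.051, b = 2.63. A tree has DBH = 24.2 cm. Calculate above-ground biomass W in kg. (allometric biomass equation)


Formula: W = a * DBH^b  (allometric power law)
DBH^b = 24.2^2.63 = 4359.4772
W = 0.051 * 4359.4772 = 222.3 kg

222.3


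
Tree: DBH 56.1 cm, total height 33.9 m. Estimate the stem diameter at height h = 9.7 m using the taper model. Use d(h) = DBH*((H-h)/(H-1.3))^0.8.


Taper: d(h) = DBH * ((H - h) / (H - 1.3))^0.8
Numerator = H - h = 33.9 - 9.7 = 24.2 m
Denominator = H - 1.3 = 33.9 - 1.3 = 32.6 m
Ratio = 24.2 / 32.6 = 0.74233
d = 56.1 * 0.74233^0.8 = 44.2 cm

44.2


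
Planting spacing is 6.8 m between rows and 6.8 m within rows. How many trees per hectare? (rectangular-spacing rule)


Formula: TPH = 10000 m^2/ha / (spacing_x * spacing_y)
Area per tree = 6.8 m * 6.8 m = 46.24 m^2
TPH = 10000 / 46.24 = 216 trees/ha

216


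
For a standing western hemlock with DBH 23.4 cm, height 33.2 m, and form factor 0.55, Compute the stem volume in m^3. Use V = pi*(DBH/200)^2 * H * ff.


Formula: V = pi * (DBH/200)^2 * H * ff
Radius = DBH/200 = 23.4/200 = 0.117 m
Radius^2 = 0.117^2 = 0.013689 m^2
V = pi * 0.013689 * 33.2 * 0.55
V = 0.785 m^3

0.785


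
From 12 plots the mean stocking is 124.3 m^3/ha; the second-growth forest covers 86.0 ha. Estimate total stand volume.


Formula: Total Volume = Mean Volume per ha * Total Area
Total Volume = 124.3 m^3/ha * 86.0 ha
Total Volume = 10690 m^3

10690


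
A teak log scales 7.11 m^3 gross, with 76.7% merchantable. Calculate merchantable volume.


Formula: MV = V_total * (merchantable_pct / 100)
Merchantable fraction = 76.7% / 100 = 0.767
MV = 7.11 m^3 * 0.767 = 5.453 m^3

5.453


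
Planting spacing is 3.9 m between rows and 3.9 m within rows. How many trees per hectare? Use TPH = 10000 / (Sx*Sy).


Formula: TPH = 10000 m^2/ha / (spacing_x * spacing_y)
Area per tree = 3.9 m * 3.9 m = 15.21 m^2
TPH = 10000 / 15.21 = 657 trees/ha

657


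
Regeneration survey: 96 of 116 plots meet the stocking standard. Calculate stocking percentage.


Formula: Stocking % = stocked plots / total plots * 100
Stocking = 96 / 116 * 100
Stocking = 0.8276 * 100 = 82.8%

82.8


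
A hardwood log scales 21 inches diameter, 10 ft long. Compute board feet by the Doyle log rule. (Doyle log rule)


Doyle: BF = (D - 4)^2 * L / 16
Adjusted diameter = 21 - 4 = 17 in
(D-4)^2 = 17^2 = 289
BF = 289 * 10 / 16 = 181 BF

181


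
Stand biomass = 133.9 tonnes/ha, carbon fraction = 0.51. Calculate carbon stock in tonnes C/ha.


Formula: Carbon Stock = Biomass * Carbon Fraction
C = 133.9 t/ha * 0.51
C = 68.3 t C/ha

68.3


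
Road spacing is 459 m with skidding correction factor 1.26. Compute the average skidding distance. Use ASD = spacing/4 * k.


Formula: ASD = (spacing / 4) * correction
Uncorrected distance = spacing / 4 = 459 / 4 = 114.75 m
ASD = 114.75 * 1.26 = 145 m

145


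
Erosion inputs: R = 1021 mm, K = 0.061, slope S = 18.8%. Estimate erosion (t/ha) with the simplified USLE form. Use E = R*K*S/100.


Formula: E = R * K * S / 100  (simplified USLE)
R * K = 1021 * 0.061 = 62.281
E = 62.281 * 18.8 / 100 = 11.71 t/ha

11.71


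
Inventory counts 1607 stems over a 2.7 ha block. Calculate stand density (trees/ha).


Formula: Stand Density = N_trees / Area_ha
Density = 1607 trees / 2.7 ha
Density = 595 trees/ha

595


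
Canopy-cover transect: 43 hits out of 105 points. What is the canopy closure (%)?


Formula: Canopy closure = covered points / total points * 100
Closure = 43 / 105 * 100
Closure = 0.4095 * 100 = 41.0%

41.0


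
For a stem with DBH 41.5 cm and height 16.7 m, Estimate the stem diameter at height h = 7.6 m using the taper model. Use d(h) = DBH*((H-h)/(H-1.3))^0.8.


Taper: d(h) = DBH * ((H - h) / (H - 1.3))^0.8
Numerator = H - h = 16.7 - 7.6 = 9.1 m
Denominator = H - 1.3 = 16.7 - 1.3 = 15.4 m
Ratio = 9.1 / 15.4 = 0.59091
d = 41.5 * 0.59091^0.8 = 27.2 cm

27.2


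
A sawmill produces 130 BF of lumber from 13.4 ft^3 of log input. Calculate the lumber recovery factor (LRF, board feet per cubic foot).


Formula: LRF = Lumber Output (BF) / Log Input (ft^3)
LRF = 130 BF / 13.4 ft^3
LRF = 9.7 BF/ft^3

9.7


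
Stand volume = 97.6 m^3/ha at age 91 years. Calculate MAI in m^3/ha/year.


Formula: MAI = Total Volume / Stand Age
MAI = 97.6 m^3/ha / 91 years
MAI = 1.07 m^3/ha/year

1.07


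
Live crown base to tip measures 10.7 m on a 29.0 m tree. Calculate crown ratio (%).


Formula: Crown Ratio = (Crown Length / Total Height) * 100
CR = (10.7 m / 29.0 m) * 100
CR = 0.369 * 100 = 36.9%

36.9


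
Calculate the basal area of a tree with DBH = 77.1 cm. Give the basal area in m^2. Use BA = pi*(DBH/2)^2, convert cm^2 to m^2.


Formula: BA = pi * (DBH/2)^2 / 10000  (cm^2 to m^2)
Radius = DBH/2 = 77.1/2 = 38.55 cm
BA = pi * 38.55^2 / 10000
   = 4668.7287 cm^2 / 10000
   = 0.4669 m^2

0.4669


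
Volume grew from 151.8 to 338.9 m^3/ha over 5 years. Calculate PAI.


Formula: PAI = (V_T2 - V_T1) / (T2 - T1)
Volume increment = 338.9 - 151.8 = 187.1 m^3/ha
PAI = 187.1 / 5 = 37.42 m^3/ha/year

37.42


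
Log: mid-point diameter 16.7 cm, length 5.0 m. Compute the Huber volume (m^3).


Huber: V = Am * L,  Am = pi*(Dm/200)^2
Am = pi*(16.7/200)^2 = 0.021904 m^2
V = 0.021904*5.0 = 0.1095 m^3

0.1095


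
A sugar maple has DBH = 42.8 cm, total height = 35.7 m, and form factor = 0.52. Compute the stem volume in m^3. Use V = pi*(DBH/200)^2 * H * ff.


Formula: V = pi * (DBH/200)^2 * H * ff
Radius = DBH/200 = 42.8/200 = 0.214 m
Radius^2 = 0.214^2 = 0.045796 m^2
V = pi * 0.045796 * 35.7 * 0.52
V = 2.671 m^3

2.671


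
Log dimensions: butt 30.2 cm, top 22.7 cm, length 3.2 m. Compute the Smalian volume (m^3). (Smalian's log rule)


Smalian: V = (A1 + A2)/2 * L,  A = pi*(D/200)^2
A1 = pi*(30.2/200)^2 = 0.071631 m^2
A2 = pi*(22.7/200)^2 = 0.040471 m^2
V = (0.071631+0.040471)/2*3.2 = 0.1794 m^3

0.1794
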